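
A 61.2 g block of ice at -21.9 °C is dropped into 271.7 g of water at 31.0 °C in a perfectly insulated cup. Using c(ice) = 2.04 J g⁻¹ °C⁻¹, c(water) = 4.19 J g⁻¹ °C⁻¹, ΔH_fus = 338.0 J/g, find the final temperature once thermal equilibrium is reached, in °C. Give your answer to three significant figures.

Heat to bring ice to 0 °C and melt it: q₁ = 61.2×2.04×21.9 + 61.2×338.0 = 23420 J
Heat the water can supply cooling to 0 °C: 271.7×4.19×31.0 = 35291.1 J > q₁, so all ice melts.
Energy balance: 271.7×4.19×(31.0 − T) = 23420 + 61.2×4.19×(T − 0)
1138.423(31.0 − T) = 23420 + 256.428 T
35291.1 − 23420 = 1394.851 T
T = 11871.1 / 1394.851 = 8.511 °C

T_f = 8.51 °C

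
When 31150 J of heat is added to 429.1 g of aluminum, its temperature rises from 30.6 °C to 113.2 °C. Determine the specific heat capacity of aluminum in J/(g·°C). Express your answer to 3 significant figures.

c = 0.879 J/(g·°C)

c = q / (m ΔT) = 31150 / (429.1 × 82.6)
c = 31150 / 35443.66 = 0.879 J/(g·°C)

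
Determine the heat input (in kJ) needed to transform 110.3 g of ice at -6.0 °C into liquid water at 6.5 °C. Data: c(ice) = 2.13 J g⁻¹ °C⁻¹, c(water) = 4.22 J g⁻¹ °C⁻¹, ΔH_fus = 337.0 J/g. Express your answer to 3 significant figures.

q1 (heat ice -6.0→0.0 °C): 110.3 × 2.13 × 6.0 = 1410 J
q2 (melt at 0 °C): 110.3 × 337.0 = 37171 J
q3 (heat water 0.0→6.5 °C): 110.3 × 4.22 × 6.5 = 3026 J
Total: 1410 + 37171 + 3026 = 41607 J = 41.6 kJ

q = 41.6 kJ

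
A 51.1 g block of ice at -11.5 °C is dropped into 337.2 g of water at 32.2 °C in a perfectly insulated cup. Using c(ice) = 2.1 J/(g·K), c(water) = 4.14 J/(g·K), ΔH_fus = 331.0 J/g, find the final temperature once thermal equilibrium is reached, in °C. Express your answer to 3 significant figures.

Heat to bring ice to 0 °C and melt it: q₁ = 51.1×2.1×11.5 + 51.1×331.0 = 18148 J
Heat the water can supply cooling to 0 °C: 337.2×4.14×32.2 = 44951.5 J > q₁, so all ice melts.
Energy balance: 337.2×4.14×(32.2 − T) = 18148 + 51.1×4.14×(T − 0)
1396.008(32.2 − T) = 18148 + 211.554 T
44951.5 − 18148 = 1607.562 T
T = 26803.5 / 1607.562 = 16.67 °C

T_f = 16.7 °C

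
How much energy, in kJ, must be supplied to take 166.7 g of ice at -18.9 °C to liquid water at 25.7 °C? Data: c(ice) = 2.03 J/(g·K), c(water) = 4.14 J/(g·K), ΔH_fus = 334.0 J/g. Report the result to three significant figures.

q = 79.8 kJ

q1 (heat ice -18.9→0.0 °C): 166.7 × 2.03 × 18.9 = 6396 J
q2 (melt at 0 °C): 166.7 × 334.0 = 55678 J
q3 (heat water 0.0→25.7 °C): 166.7 × 4.14 × 25.7 = 17737 J
Total: 6396 + 55678 + 17737 = 79811 J = 79.8 kJ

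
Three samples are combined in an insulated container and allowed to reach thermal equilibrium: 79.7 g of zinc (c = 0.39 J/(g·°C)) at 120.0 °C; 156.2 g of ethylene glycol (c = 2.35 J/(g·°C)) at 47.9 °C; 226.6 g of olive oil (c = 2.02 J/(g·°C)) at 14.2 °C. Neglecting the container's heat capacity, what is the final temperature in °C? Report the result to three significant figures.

T_f = 32.5 °C

Σ mᵢcᵢ(T − Tᵢ) = 0  ⇒  T = Σ mᵢcᵢTᵢ / Σ mᵢcᵢ
Σ mᵢcᵢ = 79.7×0.39 + 156.2×2.35 + 226.6×2.02 = 855.885
Σ mᵢcᵢTᵢ = 31.083×120.0 + 367.07×47.9 + 457.732×14.2 = 27812
T = 27812 / 855.885 = 32.50 °C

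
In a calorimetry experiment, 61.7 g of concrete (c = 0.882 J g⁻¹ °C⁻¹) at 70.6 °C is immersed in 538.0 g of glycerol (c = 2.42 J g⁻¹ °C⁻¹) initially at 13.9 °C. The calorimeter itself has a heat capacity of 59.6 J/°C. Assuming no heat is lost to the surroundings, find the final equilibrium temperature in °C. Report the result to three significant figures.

Heat lost by concrete = heat gained by glycerol + calorimeter.
(61.7)(0.882)(70.6 − T) = [(538.0)(2.42) + 59.6](T − 13.9)
54.4194 (70.6 − T) = 1361.56 (T − 13.9)
3842.0 − 54.4194 T = 1361.56 T − 18926
22768.0 = 1415.9794 T
T = 16.08 °C

T_f = 16.1 °C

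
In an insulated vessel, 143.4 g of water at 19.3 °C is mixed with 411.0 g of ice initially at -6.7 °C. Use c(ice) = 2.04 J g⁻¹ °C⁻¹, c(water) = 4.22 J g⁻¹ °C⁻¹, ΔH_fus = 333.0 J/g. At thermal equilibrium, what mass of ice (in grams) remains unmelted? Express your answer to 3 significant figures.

Heat to warm all ice to 0 °C: 411.0×2.04×6.7 = 5617.5 J
Heat released by water cooling to 0 °C: 143.4×4.22×19.3 = 11679 J
11679 J < 5617.5 + 411.0×333.0 = 142480.5 J, so not all ice melts; final T = 0 °C.
Heat left for melting: 11679 − 5617.5 = 6061.5 J
Mass melted = 6061.5 / 333.0 = 18.20 g
Ice remaining = 411.0 − 18.20 = 392.80 g

m_ice remaining = 393 g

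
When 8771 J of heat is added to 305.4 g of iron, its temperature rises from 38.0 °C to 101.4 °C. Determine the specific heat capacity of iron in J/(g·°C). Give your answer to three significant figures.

c = q / (m ΔT) = 8771 / (305.4 × 63.4)
c = 8771 / 19362.36 = 0.453 J/(g·°C)

c = 0.453 J/(g·°C)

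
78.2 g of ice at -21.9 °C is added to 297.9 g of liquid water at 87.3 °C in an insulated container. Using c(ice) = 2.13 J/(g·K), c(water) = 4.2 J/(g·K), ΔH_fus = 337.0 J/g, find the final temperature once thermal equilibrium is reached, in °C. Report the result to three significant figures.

Heat to bring ice to 0 °C and melt it: q₁ = 78.2×2.13×21.9 + 78.2×337.0 = 30001 J
Heat the water can supply cooling to 0 °C: 297.9×4.2×87.3 = 109228 J > q₁, so all ice melts.
Energy balance: 297.9×4.2×(87.3 − T) = 30001 + 78.2×4.2×(T − 0)
1251.18(87.3 − T) = 30001 + 328.44 T
109228 − 30001 = 1579.62 T
T = 79227 / 1579.62 = 50.16 °C

T_f = 50.2 °C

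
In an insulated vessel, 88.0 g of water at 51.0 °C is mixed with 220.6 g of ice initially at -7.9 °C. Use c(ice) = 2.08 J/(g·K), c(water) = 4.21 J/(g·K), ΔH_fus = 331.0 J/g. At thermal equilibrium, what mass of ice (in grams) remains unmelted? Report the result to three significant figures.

m_ice remaining = 174 g

Heat to warm all ice to 0 °C: 220.6×2.08×7.9 = 3624.9 J
Heat released by water cooling to 0 °C: 88.0×4.21×51.0 = 18894 J
18894 J < 3624.9 + 220.6×331.0 = 76643.5 J, so not all ice melts; final T = 0 °C.
Heat left for melting: 18894 − 3624.9 = 15269.1 J
Mass melted = 15269.1 / 331.0 = 46.13 g
Ice remaining = 220.6 − 46.13 = 174.47 g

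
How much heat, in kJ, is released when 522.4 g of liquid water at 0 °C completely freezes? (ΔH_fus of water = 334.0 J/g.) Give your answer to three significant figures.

q = m × ΔH_fus = 522.4 × 334.0 = 174480 J = 174 kJ

q = 174 kJ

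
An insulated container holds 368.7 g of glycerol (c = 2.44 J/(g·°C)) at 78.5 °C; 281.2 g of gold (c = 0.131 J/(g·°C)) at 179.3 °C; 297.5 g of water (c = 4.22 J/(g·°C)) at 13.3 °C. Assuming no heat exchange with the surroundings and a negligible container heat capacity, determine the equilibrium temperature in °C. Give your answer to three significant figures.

Σ mᵢcᵢ(T − Tᵢ) = 0  ⇒  T = Σ mᵢcᵢTᵢ / Σ mᵢcᵢ
Σ mᵢcᵢ = 368.7×2.44 + 281.2×0.131 + 297.5×4.22 = 2191.9152
Σ mᵢcᵢTᵢ = 899.628×78.5 + 36.8372×179.3 + 1255.45×13.3 = 93923
T = 93923 / 2191.9152 = 42.8497 °C

T_f = 42.8 °C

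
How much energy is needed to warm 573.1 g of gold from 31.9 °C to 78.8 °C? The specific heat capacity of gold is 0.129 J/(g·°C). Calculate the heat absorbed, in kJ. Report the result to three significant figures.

q = m c ΔT = 573.1 × 0.129 × (78.8 − 31.9)
q = 573.1 × 0.129 × 46.9 = 3467 J = 3.47 kJ

q = 3.47 kJ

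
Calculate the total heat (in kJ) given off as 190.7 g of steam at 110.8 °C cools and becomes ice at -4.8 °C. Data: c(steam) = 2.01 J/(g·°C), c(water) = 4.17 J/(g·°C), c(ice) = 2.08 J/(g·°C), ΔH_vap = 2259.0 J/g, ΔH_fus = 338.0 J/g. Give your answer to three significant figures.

q = 581 kJ

q1 (cool steam 110.8→100 °C): 190.7 × 2.01 × 10.8 = 4140 J
q2 (condense at 100 °C): 190.7 × 2259.0 = 430791 J
q3 (cool water 100→0 °C): 190.7 × 4.17 × 100.0 = 79522 J
q4 (freeze at 0 °C): 190.7 × 338.0 = 64457 J
q5 (cool ice 0→-4.8 °C): 190.7 × 2.08 × 4.8 = 1904 J
Total: 4140 + 430791 + 79522 + 64457 + 1904 = 580814 J = 581 kJ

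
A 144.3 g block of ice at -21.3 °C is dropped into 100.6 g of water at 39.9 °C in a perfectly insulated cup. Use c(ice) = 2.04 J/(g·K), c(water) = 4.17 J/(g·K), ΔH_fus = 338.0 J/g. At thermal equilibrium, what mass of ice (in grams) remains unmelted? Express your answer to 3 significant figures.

m_ice remaining = 113 g

Heat to warm all ice to 0 °C: 144.3×2.04×21.3 = 6270.1 J
Heat released by water cooling to 0 °C: 100.6×4.17×39.9 = 16738 J
16738 J < 6270.1 + 144.3×338.0 = 55043.5 J, so not all ice melts; final T = 0 °C.
Heat left for melting: 16738 − 6270.1 = 10467.9 J
Mass melted = 10467.9 / 338.0 = 30.97 g
Ice remaining = 144.3 − 30.97 = 113.33 g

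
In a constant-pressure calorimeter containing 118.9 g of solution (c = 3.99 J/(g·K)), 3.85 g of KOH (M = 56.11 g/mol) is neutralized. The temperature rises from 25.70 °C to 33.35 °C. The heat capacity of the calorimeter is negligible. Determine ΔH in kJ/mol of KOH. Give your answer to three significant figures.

|ΔT| = |33.35 − 25.70| = 7.65 °C
|q_surr| = (118.9 × 3.99) × 7.65 = 474.411 × 7.65 = 3629 J
n(KOH) = 3.85 / 56.11 = 0.06862 mol
Temperature rose, so q_rxn = −|q_surr| = -3.629 kJ
ΔH = q_rxn / n = -52.89 kJ/mol

ΔH = -52.9 kJ/mol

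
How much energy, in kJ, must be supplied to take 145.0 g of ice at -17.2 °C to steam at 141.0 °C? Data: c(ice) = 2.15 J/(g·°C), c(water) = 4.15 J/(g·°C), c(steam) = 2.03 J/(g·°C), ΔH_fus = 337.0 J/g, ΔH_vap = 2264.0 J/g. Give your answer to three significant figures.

q1 (heat ice -17.2→0.0 °C): 145.0 × 2.15 × 17.2 = 5362 J
q2 (melt at 0 °C): 145.0 × 337.0 = 48865 J
q3 (heat water 0.0→100.0 °C): 145.0 × 4.15 × 100.0 = 60175 J
q4 (vaporize at 100 °C): 145.0 × 2264.0 = 328280 J
q5 (heat steam 100.0→141.0 °C): 145.0 × 2.03 × 41.0 = 12068 J
Total: 5362 + 48865 + 60175 + 328280 + 12068 = 454750 J = 455 kJ

q = 455 kJ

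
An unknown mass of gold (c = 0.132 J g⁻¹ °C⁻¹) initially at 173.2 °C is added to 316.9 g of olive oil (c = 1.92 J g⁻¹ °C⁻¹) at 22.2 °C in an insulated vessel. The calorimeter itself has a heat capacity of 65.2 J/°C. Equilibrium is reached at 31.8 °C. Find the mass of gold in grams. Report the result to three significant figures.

m = 346 g

q_gained = (316.9 × 1.92 + 65.2) × (31.8 − 22.2) = 6467 J
q_lost = m × 0.132 × (173.2 − 31.8) = 18.6648 m
m = 6467 / 18.6648 = 346 g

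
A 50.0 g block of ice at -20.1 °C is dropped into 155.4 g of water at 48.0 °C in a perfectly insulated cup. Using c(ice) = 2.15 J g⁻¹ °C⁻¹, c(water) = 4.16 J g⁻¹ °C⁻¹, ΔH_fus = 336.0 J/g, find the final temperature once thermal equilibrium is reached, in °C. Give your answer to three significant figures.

T_f = 14.1 °C

Heat to bring ice to 0 °C and melt it: q₁ = 50.0×2.15×20.1 + 50.0×336.0 = 18961 J
Heat the water can supply cooling to 0 °C: 155.4×4.16×48.0 = 31030.3 J > q₁, so all ice melts.
Energy balance: 155.4×4.16×(48.0 − T) = 18961 + 50.0×4.16×(T − 0)
646.464(48.0 − T) = 18961 + 208 T
31030.3 − 18961 = 854.464 T
T = 12069.3 / 854.464 = 14.12 °C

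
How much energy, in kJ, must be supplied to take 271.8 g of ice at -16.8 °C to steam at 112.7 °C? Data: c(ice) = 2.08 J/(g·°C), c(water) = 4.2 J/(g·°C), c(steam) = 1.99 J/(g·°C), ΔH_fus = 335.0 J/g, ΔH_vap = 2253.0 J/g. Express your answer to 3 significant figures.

q = 834 kJ

q1 (heat ice -16.8→0.0 °C): 271.8 × 2.08 × 16.8 = 9498 J
q2 (melt at 0 °C): 271.8 × 335.0 = 91053 J
q3 (heat water 0.0→100.0 °C): 271.8 × 4.2 × 100.0 = 114156 J
q4 (vaporize at 100 °C): 271.8 × 2253.0 = 612365 J
q5 (heat steam 100.0→112.7 °C): 271.8 × 1.99 × 12.7 = 6869 J
Total: 9498 + 91053 + 114156 + 612365 + 6869 = 833941 J = 834 kJ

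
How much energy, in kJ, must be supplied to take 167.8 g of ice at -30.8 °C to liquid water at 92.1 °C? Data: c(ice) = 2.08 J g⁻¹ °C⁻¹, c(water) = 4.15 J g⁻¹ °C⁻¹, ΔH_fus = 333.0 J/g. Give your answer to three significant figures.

q = 131 kJ

q1 (heat ice -30.8→0.0 °C): 167.8 × 2.08 × 30.8 = 10750 J
q2 (melt at 0 °C): 167.8 × 333.0 = 55877 J
q3 (heat water 0.0→92.1 °C): 167.8 × 4.15 × 92.1 = 64136 J
Total: 10750 + 55877 + 64136 = 130763 J = 131 kJ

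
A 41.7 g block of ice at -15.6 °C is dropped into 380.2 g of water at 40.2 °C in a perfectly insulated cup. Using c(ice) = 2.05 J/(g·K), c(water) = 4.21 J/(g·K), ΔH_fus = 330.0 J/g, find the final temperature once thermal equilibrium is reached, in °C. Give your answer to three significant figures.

T_f = 27.7 °C

Heat to bring ice to 0 °C and melt it: q₁ = 41.7×2.05×15.6 + 41.7×330.0 = 15095 J
Heat the water can supply cooling to 0 °C: 380.2×4.21×40.2 = 64345.8 J > q₁, so all ice melts.
Energy balance: 380.2×4.21×(40.2 − T) = 15095 + 41.7×4.21×(T − 0)
1600.642(40.2 − T) = 15095 + 175.557 T
64345.8 − 15095 = 1776.199 T
T = 49250.8 / 1776.199 = 27.73 °C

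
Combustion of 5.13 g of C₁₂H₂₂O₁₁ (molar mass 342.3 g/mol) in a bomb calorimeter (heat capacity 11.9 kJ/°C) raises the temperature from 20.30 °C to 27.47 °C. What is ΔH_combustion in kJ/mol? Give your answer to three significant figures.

ΔT = 27.47 − 20.30 = 7.17 °C
q_cal = C_cal × ΔT = 11.9 × 7.17 = 85.323 kJ
n = 5.13 / 342.3 = 0.01499 mol
q_rxn = −q_cal = -85.323 kJ
ΔH = -85.323 / 0.01499 = -5692 kJ/mol

ΔH = -5690 kJ/mol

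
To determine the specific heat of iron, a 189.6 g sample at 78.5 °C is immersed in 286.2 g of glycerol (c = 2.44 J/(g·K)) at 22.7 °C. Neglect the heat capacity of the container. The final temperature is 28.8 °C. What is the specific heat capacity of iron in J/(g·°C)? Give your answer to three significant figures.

c = 0.452 J/(g·°C)

q_gained = (286.2 × 2.44) × (28.8 − 22.7) = 4260 J
q_lost = 189.6 × c × (78.5 − 28.8) = 9423.12 c
Set equal: c = 4260 / 9423.12 = 0.452 J/(g·°C)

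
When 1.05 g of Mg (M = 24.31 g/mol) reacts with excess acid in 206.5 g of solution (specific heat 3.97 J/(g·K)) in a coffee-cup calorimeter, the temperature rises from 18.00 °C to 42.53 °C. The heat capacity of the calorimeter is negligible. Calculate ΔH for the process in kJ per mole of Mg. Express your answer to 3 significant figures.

ΔH = -466 kJ/mol

|ΔT| = |42.53 − 18.00| = 24.53 °C
|q_surr| = (206.5 × 3.97) × 24.53 = 819.805 × 24.53 = 20110 J
n(Mg) = 1.05 / 24.31 = 0.04319 mol
Temperature rose, so q_rxn = −|q_surr| = -20.11 kJ
ΔH = q_rxn / n = -465.6 kJ/mol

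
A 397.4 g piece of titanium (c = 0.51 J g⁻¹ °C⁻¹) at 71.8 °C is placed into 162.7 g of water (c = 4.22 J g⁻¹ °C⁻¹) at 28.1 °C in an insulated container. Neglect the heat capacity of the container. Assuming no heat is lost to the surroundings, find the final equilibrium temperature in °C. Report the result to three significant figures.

Heat lost by titanium = heat gained by water.
(397.4)(0.51)(71.8 − T) = (162.7)(4.22)(T − 28.1)
202.674 (71.8 − T) = 686.594 (T − 28.1)
14552 − 202.674 T = 686.594 T − 19293
33845 = 889.268 T
T = 38.06 °C

T_f = 38.1 °C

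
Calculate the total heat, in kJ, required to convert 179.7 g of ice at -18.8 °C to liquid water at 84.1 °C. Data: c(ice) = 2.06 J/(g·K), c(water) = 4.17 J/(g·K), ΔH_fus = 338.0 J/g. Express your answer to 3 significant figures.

q1 (heat ice -18.8→0.0 °C): 179.7 × 2.06 × 18.8 = 6959 J
q2 (melt at 0 °C): 179.7 × 338.0 = 60739 J
q3 (heat water 0.0→84.1 °C): 179.7 × 4.17 × 84.1 = 63020 J
Total: 6959 + 60739 + 63020 = 130718 J = 131 kJ

q = 131 kJ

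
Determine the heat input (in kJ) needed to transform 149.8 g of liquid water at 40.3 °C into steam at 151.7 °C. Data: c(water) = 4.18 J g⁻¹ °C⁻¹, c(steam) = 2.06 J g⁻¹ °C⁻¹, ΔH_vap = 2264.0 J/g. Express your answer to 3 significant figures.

q1 (heat water 40.3→100.0 °C): 149.8 × 4.18 × 59.7 = 37382 J
q2 (vaporize at 100 °C): 149.8 × 2264.0 = 339147 J
q3 (heat steam 100.0→151.7 °C): 149.8 × 2.06 × 51.7 = 15954 J
Total: 37382 + 339147 + 15954 = 392483 J = 392 kJ

q = 392 kJ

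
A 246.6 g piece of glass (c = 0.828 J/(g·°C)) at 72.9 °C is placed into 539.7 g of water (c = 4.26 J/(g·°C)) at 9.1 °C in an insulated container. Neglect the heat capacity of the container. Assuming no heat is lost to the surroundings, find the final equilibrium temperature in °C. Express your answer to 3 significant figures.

T_f = 14.3 °C

Heat lost by glass = heat gained by water.
(246.6)(0.828)(72.9 − T) = (539.7)(4.26)(T − 9.1)
204.1848 (72.9 − T) = 2299.122 (T − 9.1)
14885 − 204.1848 T = 2299.122 T − 20922
35807 = 2503.3068 T
T = 14.30 °C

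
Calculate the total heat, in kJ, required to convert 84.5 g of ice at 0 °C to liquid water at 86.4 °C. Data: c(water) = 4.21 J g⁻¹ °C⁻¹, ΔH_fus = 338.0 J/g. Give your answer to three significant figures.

q1 (melt at 0 °C): 84.5 × 338.0 = 28561 J
q2 (heat water 0.0→86.4 °C): 84.5 × 4.21 × 86.4 = 30736 J
Total: 28561 + 30736 = 59297 J = 59.3 kJ

q = 59.3 kJ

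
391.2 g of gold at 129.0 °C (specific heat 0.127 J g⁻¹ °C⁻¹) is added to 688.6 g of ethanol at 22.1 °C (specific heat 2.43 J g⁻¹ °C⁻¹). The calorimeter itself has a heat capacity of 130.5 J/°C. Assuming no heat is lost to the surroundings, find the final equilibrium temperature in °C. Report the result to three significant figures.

T_f = 25.0 °C

Heat lost by gold = heat gained by ethanol + calorimeter.
(391.2)(0.127)(129.0 − T) = [(688.6)(2.43) + 130.5](T − 22.1)
49.6824 (129.0 − T) = 1803.798 (T − 22.1)
6409.0 − 49.6824 T = 1803.798 T − 39864
46273.0 = 1853.4804 T
T = 24.97 °C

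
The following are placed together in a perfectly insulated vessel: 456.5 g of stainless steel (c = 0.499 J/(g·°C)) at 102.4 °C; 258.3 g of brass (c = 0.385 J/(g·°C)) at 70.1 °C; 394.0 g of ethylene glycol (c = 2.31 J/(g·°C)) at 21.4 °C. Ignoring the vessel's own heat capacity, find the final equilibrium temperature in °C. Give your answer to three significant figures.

Σ mᵢcᵢ(T − Tᵢ) = 0  ⇒  T = Σ mᵢcᵢTᵢ / Σ mᵢcᵢ
Σ mᵢcᵢ = 456.5×0.499 + 258.3×0.385 + 394.0×2.31 = 1237.3790
Σ mᵢcᵢTᵢ = 227.7935×102.4 + 99.4455×70.1 + 910.14×21.4 = 49774
T = 49774 / 1237.3790 = 40.23 °C

T_f = 40.2 °C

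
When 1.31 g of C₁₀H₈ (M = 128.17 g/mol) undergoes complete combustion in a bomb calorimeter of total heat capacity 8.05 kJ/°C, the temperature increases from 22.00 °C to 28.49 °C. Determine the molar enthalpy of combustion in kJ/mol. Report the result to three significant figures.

ΔH = -5110 kJ/mol

ΔT = 28.49 − 22.00 = 6.49 °C
q_cal = C_cal × ΔT = 8.05 × 6.49 = 52.2445 kJ
n = 1.31 / 128.17 = 0.01022 mol
q_rxn = −q_cal = -52.2445 kJ
ΔH = -52.2445 / 0.01022 = -5112 kJ/mol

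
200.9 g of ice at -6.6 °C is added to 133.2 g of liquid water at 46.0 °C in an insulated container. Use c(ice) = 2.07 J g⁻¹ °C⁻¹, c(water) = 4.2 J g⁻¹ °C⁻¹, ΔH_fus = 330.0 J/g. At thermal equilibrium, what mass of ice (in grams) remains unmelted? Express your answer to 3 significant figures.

Heat to warm all ice to 0 °C: 200.9×2.07×6.6 = 2744.7 J
Heat released by water cooling to 0 °C: 133.2×4.2×46.0 = 25734 J
25734 J < 2744.7 + 200.9×330.0 = 69041.7 J, so not all ice melts; final T = 0 °C.
Heat left for melting: 25734 − 2744.7 = 22989.3 J
Mass melted = 22989.3 / 330.0 = 69.66 g
Ice remaining = 200.9 − 69.66 = 131.24 g

m_ice remaining = 131 g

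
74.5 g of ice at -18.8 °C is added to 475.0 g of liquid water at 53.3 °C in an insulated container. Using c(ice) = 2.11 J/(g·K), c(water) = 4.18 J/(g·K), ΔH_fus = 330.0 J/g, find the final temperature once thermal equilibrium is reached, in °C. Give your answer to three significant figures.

T_f = 34.1 °C

Heat to bring ice to 0 °C and melt it: q₁ = 74.5×2.11×18.8 + 74.5×330.0 = 27540 J
Heat the water can supply cooling to 0 °C: 475.0×4.18×53.3 = 105827 J > q₁, so all ice melts.
Energy balance: 475.0×4.18×(53.3 − T) = 27540 + 74.5×4.18×(T − 0)
1985.5(53.3 − T) = 27540 + 311.41 T
105827 − 27540 = 2296.91 T
T = 78287 / 2296.91 = 34.08 °C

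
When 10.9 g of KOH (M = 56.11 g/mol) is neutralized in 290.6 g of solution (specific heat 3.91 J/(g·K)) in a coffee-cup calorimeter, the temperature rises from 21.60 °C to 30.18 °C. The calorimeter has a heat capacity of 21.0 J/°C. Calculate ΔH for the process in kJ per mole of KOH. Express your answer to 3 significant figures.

|ΔT| = |30.18 − 21.60| = 8.58 °C
|q_surr| = (290.6 × 3.91 + 21.0) × 8.58 = 1157.246 × 8.58 = 9929 J
n(KOH) = 10.9 / 56.11 = 0.1943 mol
Temperature rose, so q_rxn = −|q_surr| = -9.929 kJ
ΔH = q_rxn / n = -51.10 kJ/mol

ΔH = -51.1 kJ/mol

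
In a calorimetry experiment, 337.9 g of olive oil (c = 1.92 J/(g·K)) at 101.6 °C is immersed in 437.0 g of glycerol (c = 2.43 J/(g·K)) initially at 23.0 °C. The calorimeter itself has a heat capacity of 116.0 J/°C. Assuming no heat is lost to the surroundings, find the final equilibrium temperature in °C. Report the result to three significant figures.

Heat lost by olive oil = heat gained by glycerol + calorimeter.
(337.9)(1.92)(101.6 − T) = [(437.0)(2.43) + 116.0](T − 23.0)
648.768 (101.6 − T) = 1177.91 (T − 23.0)
65915 − 648.768 T = 1177.91 T − 27092
93007 = 1826.678 T
T = 50.92 °C

T_f = 50.9 °C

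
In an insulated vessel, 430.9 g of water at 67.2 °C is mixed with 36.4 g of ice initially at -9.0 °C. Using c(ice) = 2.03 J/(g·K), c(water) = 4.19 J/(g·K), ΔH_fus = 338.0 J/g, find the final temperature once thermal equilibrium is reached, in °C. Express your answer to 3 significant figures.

Heat to bring ice to 0 °C and melt it: q₁ = 36.4×2.03×9.0 + 36.4×338.0 = 12968 J
Heat the water can supply cooling to 0 °C: 430.9×4.19×67.2 = 121328 J > q₁, so all ice melts.
Energy balance: 430.9×4.19×(67.2 − T) = 12968 + 36.4×4.19×(T − 0)
1805.471(67.2 − T) = 12968 + 152.516 T
121328 − 12968 = 1957.987 T
T = 108360 / 1957.987 = 55.34 °C

T_f = 55.3 °C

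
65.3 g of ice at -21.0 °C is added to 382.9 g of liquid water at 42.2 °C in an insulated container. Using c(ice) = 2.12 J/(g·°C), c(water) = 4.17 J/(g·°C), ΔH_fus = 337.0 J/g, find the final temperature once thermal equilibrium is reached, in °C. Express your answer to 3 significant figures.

Heat to bring ice to 0 °C and melt it: q₁ = 65.3×2.12×21.0 + 65.3×337.0 = 24913 J
Heat the water can supply cooling to 0 °C: 382.9×4.17×42.2 = 67380.4 J > q₁, so all ice melts.
Energy balance: 382.9×4.17×(42.2 − T) = 24913 + 65.3×4.17×(T − 0)
1596.693(42.2 − T) = 24913 + 272.301 T
67380.4 − 24913 = 1868.994 T
T = 42467.4 / 1868.994 = 22.72 °C

T_f = 22.7 °C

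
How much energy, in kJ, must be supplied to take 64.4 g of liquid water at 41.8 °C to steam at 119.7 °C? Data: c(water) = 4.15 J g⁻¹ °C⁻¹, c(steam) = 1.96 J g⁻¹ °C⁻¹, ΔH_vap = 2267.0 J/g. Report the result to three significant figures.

q = 164 kJ

q1 (heat water 41.8→100.0 °C): 64.4 × 4.15 × 58.2 = 15555 J
q2 (vaporize at 100 °C): 64.4 × 2267.0 = 145995 J
q3 (heat steam 100.0→119.7 °C): 64.4 × 1.96 × 19.7 = 2487 J
Total: 15555 + 145995 + 2487 = 164037 J = 164 kJ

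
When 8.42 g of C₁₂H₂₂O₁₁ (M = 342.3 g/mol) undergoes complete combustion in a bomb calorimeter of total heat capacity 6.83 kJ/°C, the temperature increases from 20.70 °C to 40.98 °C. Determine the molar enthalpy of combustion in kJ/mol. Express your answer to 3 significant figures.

ΔH = -5630 kJ/mol

ΔT = 40.98 − 20.70 = 20.28 °C
q_cal = C_cal × ΔT = 6.83 × 20.28 = 138.5124 kJ
n = 8.42 / 342.3 = 0.02460 mol
q_rxn = −q_cal = -138.5124 kJ
ΔH = -138.5124 / 0.02460 = -5631 kJ/mol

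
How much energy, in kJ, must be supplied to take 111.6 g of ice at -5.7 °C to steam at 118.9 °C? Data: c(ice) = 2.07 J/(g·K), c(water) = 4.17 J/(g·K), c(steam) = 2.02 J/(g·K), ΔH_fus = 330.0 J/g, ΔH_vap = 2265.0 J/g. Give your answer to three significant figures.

q = 342 kJ

q1 (heat ice -5.7→0.0 °C): 111.6 × 2.07 × 5.7 = 1317 J
q2 (melt at 0 °C): 111.6 × 330.0 = 36828 J
q3 (heat water 0.0→100.0 °C): 111.6 × 4.17 × 100.0 = 46537 J
q4 (vaporize at 100 °C): 111.6 × 2265.0 = 252774 J
q5 (heat steam 100.0→118.9 °C): 111.6 × 2.02 × 18.9 = 4261 J
Total: 1317 + 36828 + 46537 + 252774 + 4261 = 341717 J = 342 kJ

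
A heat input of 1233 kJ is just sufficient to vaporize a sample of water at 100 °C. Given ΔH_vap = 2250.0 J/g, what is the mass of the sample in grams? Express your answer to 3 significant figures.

m = 548 g

m = q / ΔH_vap = 1233000 J / 2250.0 J/g = 548 g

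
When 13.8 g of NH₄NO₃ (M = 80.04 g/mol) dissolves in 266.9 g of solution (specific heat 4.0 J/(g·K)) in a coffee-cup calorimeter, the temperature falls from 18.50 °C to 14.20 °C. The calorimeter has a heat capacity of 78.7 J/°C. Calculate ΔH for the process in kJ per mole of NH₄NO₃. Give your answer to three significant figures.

ΔH = 28.6 kJ/mol

|ΔT| = |14.20 − 18.50| = 4.30 °C
|q_surr| = (266.9 × 4.0 + 78.7) × 4.30 = 1146.3 × 4.30 = 4929 J
n(NH₄NO₃) = 13.8 / 80.04 = 0.1724 mol
Temperature fell, so q_rxn = +|q_surr| = 4.929 kJ
ΔH = q_rxn / n = 28.59 kJ/mol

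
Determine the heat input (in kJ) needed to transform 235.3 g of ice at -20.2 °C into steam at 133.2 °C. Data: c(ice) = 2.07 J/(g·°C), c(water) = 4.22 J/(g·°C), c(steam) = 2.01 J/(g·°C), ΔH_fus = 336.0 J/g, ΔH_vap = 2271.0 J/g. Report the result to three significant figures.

q = 738 kJ

q1 (heat ice -20.2→0.0 °C): 235.3 × 2.07 × 20.2 = 9839 J
q2 (melt at 0 °C): 235.3 × 336.0 = 79061 J
q3 (heat water 0.0→100.0 °C): 235.3 × 4.22 × 100.0 = 99297 J
q4 (vaporize at 100 °C): 235.3 × 2271.0 = 534366 J
q5 (heat steam 100.0→133.2 °C): 235.3 × 2.01 × 33.2 = 15702 J
Total: 9839 + 79061 + 99297 + 534366 + 15702 = 738265 J = 738 kJ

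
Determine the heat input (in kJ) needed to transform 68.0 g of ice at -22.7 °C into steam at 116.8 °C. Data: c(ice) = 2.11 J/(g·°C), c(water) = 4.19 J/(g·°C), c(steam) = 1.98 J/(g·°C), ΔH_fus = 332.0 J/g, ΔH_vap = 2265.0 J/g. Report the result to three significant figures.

q1 (heat ice -22.7→0.0 °C): 68.0 × 2.11 × 22.7 = 3257 J
q2 (melt at 0 °C): 68.0 × 332.0 = 22576 J
q3 (heat water 0.0→100.0 °C): 68.0 × 4.19 × 100.0 = 28492 J
q4 (vaporize at 100 °C): 68.0 × 2265.0 = 154020 J
q5 (heat steam 100.0→116.8 °C): 68.0 × 1.98 × 16.8 = 2262 J
Total: 3257 + 22576 + 28492 + 154020 + 2262 = 210607 J = 211 kJ

q = 211 kJ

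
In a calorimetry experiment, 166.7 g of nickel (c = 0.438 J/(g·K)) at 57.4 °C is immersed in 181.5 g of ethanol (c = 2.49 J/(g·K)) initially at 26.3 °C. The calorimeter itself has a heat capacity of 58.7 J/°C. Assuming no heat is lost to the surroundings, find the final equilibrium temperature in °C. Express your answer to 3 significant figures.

Heat lost by nickel = heat gained by ethanol + calorimeter.
(166.7)(0.438)(57.4 − T) = [(181.5)(2.49) + 58.7](T − 26.3)
73.0146 (57.4 − T) = 510.635 (T − 26.3)
4191.0 − 73.0146 T = 510.635 T − 13430
17621.0 = 583.6496 T
T = 30.19 °C

T_f = 30.2 °C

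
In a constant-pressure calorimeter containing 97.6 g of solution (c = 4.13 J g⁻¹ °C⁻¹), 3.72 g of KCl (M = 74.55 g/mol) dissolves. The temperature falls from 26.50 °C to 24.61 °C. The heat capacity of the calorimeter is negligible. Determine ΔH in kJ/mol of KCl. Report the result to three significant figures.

|ΔT| = |24.61 − 26.50| = 1.89 °C
|q_surr| = (97.6 × 4.13) × 1.89 = 403.088 × 1.89 = 761.8 J
n(KCl) = 3.72 / 74.55 = 0.04990 mol
Temperature fell, so q_rxn = +|q_surr| = 0.7618 kJ
ΔH = q_rxn / n = 15.27 kJ/mol

ΔH = 15.3 kJ/mol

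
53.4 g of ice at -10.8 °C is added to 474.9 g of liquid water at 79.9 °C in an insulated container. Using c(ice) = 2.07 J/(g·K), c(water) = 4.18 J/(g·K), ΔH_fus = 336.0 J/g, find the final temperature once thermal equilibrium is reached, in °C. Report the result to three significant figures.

T_f = 63.2 °C

Heat to bring ice to 0 °C and melt it: q₁ = 53.4×2.07×10.8 + 53.4×336.0 = 19136 J
Heat the water can supply cooling to 0 °C: 474.9×4.18×79.9 = 158608 J > q₁, so all ice melts.
Energy balance: 474.9×4.18×(79.9 − T) = 19136 + 53.4×4.18×(T − 0)
1985.082(79.9 − T) = 19136 + 223.212 T
158608 − 19136 = 2208.294 T
T = 139472 / 2208.294 = 63.16 °C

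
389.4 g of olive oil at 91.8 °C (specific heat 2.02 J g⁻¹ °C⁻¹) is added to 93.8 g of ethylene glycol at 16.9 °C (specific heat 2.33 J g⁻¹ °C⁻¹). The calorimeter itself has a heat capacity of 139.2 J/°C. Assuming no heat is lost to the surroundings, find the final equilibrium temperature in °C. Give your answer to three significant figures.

Heat lost by olive oil = heat gained by ethylene glycol + calorimeter.
(389.4)(2.02)(91.8 − T) = [(93.8)(2.33) + 139.2](T − 16.9)
786.588 (91.8 − T) = 357.754 (T − 16.9)
72209 − 786.588 T = 357.754 T − 6046.0
78255.0 = 1144.342 T
T = 68.38 °C

T_f = 68.4 °C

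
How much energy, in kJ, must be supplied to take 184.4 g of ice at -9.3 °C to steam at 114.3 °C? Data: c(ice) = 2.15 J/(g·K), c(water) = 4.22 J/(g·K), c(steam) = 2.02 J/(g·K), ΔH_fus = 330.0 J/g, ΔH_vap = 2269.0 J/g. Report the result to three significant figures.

q = 566 kJ

q1 (heat ice -9.3→0.0 °C): 184.4 × 2.15 × 9.3 = 3687 J
q2 (melt at 0 °C): 184.4 × 330.0 = 60852 J
q3 (heat water 0.0→100.0 °C): 184.4 × 4.22 × 100.0 = 77817 J
q4 (vaporize at 100 °C): 184.4 × 2269.0 = 418404 J
q5 (heat steam 100.0→114.3 °C): 184.4 × 2.02 × 14.3 = 5327 J
Total: 3687 + 60852 + 77817 + 418404 + 5327 = 566087 J = 566 kJ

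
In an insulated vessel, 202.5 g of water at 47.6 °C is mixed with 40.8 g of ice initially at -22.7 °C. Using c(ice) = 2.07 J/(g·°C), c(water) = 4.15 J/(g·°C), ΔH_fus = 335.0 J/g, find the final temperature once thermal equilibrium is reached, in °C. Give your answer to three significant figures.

T_f = 24.2 °C

Heat to bring ice to 0 °C and melt it: q₁ = 40.8×2.07×22.7 + 40.8×335.0 = 15585 J
Heat the water can supply cooling to 0 °C: 202.5×4.15×47.6 = 40001.9 J > q₁, so all ice melts.
Energy balance: 202.5×4.15×(47.6 − T) = 15585 + 40.8×4.15×(T − 0)
840.375(47.6 − T) = 15585 + 169.32 T
40001.9 − 15585 = 1009.695 T
T = 24416.9 / 1009.695 = 24.18 °C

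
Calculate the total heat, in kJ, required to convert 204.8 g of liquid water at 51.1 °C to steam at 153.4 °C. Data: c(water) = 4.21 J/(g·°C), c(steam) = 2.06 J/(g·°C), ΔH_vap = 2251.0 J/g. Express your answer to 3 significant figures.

q1 (heat water 51.1→100.0 °C): 204.8 × 4.21 × 48.9 = 42162 J
q2 (vaporize at 100 °C): 204.8 × 2251.0 = 461005 J
q3 (heat steam 100.0→153.4 °C): 204.8 × 2.06 × 53.4 = 22529 J
Total: 42162 + 461005 + 22529 = 525696 J = 526 kJ

q = 526 kJ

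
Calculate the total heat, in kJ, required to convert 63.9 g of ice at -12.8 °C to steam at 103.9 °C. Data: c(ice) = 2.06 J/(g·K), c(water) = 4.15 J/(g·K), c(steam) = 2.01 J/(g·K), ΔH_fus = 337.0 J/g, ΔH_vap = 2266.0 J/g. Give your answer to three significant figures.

q1 (heat ice -12.8→0.0 °C): 63.9 × 2.06 × 12.8 = 1685 J
q2 (melt at 0 °C): 63.9 × 337.0 = 21534 J
q3 (heat water 0.0→100.0 °C): 63.9 × 4.15 × 100.0 = 26519 J
q4 (vaporize at 100 °C): 63.9 × 2266.0 = 144797 J
q5 (heat steam 100.0→103.9 °C): 63.9 × 2.01 × 3.9 = 501 J
Total: 1685 + 21534 + 26519 + 144797 + 501 = 195036 J = 195 kJ

q = 195 kJ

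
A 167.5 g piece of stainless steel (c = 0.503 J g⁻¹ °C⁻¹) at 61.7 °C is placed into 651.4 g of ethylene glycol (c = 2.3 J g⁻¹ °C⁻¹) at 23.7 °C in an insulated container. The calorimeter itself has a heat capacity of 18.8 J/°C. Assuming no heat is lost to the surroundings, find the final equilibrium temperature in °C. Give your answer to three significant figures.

T_f = 25.7 °C

Heat lost by stainless steel = heat gained by ethylene glycol + calorimeter.
(167.5)(0.503)(61.7 − T) = [(651.4)(2.3) + 18.8](T − 23.7)
84.2525 (61.7 − T) = 1517.02 (T − 23.7)
5198.4 − 84.2525 T = 1517.02 T − 35953
41151.4 = 1601.2725 T
T = 25.70 °C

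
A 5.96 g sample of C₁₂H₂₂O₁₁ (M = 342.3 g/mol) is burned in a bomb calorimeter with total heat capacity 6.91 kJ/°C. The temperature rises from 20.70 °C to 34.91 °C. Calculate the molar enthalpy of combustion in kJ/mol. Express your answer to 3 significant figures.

ΔT = 34.91 − 20.70 = 14.21 °C
q_cal = C_cal × ΔT = 6.91 × 14.21 = 98.1911 kJ
n = 5.96 / 342.3 = 0.01741 mol
q_rxn = −q_cal = -98.1911 kJ
ΔH = -98.1911 / 0.01741 = -5640 kJ/mol

ΔH = -5640 kJ/mol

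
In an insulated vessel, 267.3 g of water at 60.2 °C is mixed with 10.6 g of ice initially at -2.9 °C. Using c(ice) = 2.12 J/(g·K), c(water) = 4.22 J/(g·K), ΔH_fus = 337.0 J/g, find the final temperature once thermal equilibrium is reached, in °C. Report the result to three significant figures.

Heat to bring ice to 0 °C and melt it: q₁ = 10.6×2.12×2.9 + 10.6×337.0 = 3637.4 J
Heat the water can supply cooling to 0 °C: 267.3×4.22×60.2 = 67906.0 J > q₁, so all ice melts.
Energy balance: 267.3×4.22×(60.2 − T) = 3637.4 + 10.6×4.22×(T − 0)
1128.006(60.2 − T) = 3637.4 + 44.732 T
67906.0 − 3637.4 = 1172.738 T
T = 64268.6 / 1172.738 = 54.80 °C

T_f = 54.8 °C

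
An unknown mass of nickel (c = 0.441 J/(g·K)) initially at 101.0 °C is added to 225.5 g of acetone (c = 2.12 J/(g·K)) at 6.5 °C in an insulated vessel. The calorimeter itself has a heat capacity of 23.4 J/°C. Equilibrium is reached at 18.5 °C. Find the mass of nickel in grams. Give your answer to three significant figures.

q_gained = (225.5 × 2.12 + 23.4) × (18.5 − 6.5) = 6018 J
q_lost = m × 0.441 × (101.0 − 18.5) = 36.3825 m
m = 6018 / 36.3825 = 165 g

m = 165 g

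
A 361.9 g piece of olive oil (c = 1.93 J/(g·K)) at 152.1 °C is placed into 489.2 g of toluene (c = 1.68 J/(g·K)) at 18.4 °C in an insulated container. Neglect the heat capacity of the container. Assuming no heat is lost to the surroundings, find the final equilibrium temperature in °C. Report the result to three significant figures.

T_f = 79.8 °C

Heat lost by olive oil = heat gained by toluene.
(361.9)(1.93)(152.1 − T) = (489.2)(1.68)(T − 18.4)
698.467 (152.1 − T) = 821.856 (T − 18.4)
106240 − 698.467 T = 821.856 T − 15122
121362 = 1520.323 T
T = 79.83 °C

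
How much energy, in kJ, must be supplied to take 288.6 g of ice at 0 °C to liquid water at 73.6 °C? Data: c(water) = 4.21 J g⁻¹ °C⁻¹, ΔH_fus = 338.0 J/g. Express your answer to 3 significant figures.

q = 187 kJ

q1 (melt at 0 °C): 288.6 × 338.0 = 97547 J
q2 (heat water 0.0→73.6 °C): 288.6 × 4.21 × 73.6 = 89424 J
Total: 97547 + 89424 = 186971 J = 187 kJ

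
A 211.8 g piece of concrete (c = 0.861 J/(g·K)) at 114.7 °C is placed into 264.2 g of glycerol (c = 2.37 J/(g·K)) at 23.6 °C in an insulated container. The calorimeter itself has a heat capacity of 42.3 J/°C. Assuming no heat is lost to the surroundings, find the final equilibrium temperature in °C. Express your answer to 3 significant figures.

T_f = 43.1 °C

Heat lost by concrete = heat gained by glycerol + calorimeter.
(211.8)(0.861)(114.7 − T) = [(264.2)(2.37) + 42.3](T − 23.6)
182.3598 (114.7 − T) = 668.454 (T − 23.6)
20917 − 182.3598 T = 668.454 T − 15776
36693 = 850.8138 T
T = 43.13 °C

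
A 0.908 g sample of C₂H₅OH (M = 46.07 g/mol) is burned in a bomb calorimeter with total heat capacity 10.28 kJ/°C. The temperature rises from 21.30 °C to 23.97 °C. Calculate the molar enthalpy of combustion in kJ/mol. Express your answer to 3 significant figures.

ΔT = 23.97 − 21.30 = 2.67 °C
q_cal = C_cal × ΔT = 10.28 × 2.67 = 27.4476 kJ
n = 0.908 / 46.07 = 0.01971 mol
q_rxn = −q_cal = -27.4476 kJ
ΔH = -27.4476 / 0.01971 = -1393 kJ/mol

ΔH = -1390 kJ/mol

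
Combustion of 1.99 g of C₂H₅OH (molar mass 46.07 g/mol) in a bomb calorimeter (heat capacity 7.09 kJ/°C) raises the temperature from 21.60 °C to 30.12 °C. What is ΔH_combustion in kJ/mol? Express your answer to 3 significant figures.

ΔH = -1400 kJ/mol

ΔT = 30.12 − 21.60 = 8.52 °C
q_cal = C_cal × ΔT = 7.09 × 8.52 = 60.4068 kJ
n = 1.99 / 46.07 = 0.04320 mol
q_rxn = −q_cal = -60.4068 kJ
ΔH = -60.4068 / 0.04320 = -1398 kJ/mol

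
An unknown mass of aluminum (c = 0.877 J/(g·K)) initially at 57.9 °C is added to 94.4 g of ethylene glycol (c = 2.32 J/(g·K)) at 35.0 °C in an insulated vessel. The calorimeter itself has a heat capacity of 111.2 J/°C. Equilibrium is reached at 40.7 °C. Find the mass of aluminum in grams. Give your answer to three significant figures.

q_gained = (94.4 × 2.32 + 111.2) × (40.7 − 35.0) = 1882 J
q_lost = m × 0.877 × (57.9 − 40.7) = 15.0844 m
m = 1882 / 15.0844 = 125 g

m = 125 g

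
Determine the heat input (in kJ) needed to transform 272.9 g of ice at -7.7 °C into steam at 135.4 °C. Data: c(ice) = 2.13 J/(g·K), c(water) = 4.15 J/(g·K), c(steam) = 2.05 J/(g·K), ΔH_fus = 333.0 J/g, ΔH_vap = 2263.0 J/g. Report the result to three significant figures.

q = 846 kJ

q1 (heat ice -7.7→0.0 °C): 272.9 × 2.13 × 7.7 = 4476 J
q2 (melt at 0 °C): 272.9 × 333.0 = 90876 J
q3 (heat water 0.0→100.0 °C): 272.9 × 4.15 × 100.0 = 113254 J
q4 (vaporize at 100 °C): 272.9 × 2263.0 = 617573 J
q5 (heat steam 100.0→135.4 °C): 272.9 × 2.05 × 35.4 = 19804 J
Total: 4476 + 90876 + 113254 + 617573 + 19804 = 845983 J = 846 kJ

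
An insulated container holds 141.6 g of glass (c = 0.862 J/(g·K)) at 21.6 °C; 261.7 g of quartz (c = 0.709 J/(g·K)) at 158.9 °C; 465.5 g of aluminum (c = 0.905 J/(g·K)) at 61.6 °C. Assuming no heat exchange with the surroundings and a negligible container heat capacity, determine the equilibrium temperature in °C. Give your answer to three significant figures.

T_f = 79.7 °C

Σ mᵢcᵢ(T − Tᵢ) = 0  ⇒  T = Σ mᵢcᵢTᵢ / Σ mᵢcᵢ
Σ mᵢcᵢ = 141.6×0.862 + 261.7×0.709 + 465.5×0.905 = 728.8820
Σ mᵢcᵢTᵢ = 122.0592×21.6 + 185.5453×158.9 + 421.2775×61.6 = 58070
T = 58070 / 728.8820 = 79.67 °C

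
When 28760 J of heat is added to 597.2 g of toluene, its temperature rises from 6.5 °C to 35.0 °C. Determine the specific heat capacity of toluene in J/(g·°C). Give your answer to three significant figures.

c = q / (m ΔT) = 28760 / (597.2 × 28.5)
c = 28760 / 17020.2 = 1.69 J/(g·°C)

c = 1.69 J/(g·°C)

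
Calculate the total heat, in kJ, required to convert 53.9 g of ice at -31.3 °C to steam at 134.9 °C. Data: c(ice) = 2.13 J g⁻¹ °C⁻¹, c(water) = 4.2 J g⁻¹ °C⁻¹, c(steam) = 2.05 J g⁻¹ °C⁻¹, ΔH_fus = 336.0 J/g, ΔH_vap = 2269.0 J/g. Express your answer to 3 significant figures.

q1 (heat ice -31.3→0.0 °C): 53.9 × 2.13 × 31.3 = 3593 J
q2 (melt at 0 °C): 53.9 × 336.0 = 18110 J
q3 (heat water 0.0→100.0 °C): 53.9 × 4.2 × 100.0 = 22638 J
q4 (vaporize at 100 °C): 53.9 × 2269.0 = 122299 J
q5 (heat steam 100.0→134.9 °C): 53.9 × 2.05 × 34.9 = 3856 J
Total: 3593 + 18110 + 22638 + 122299 + 3856 = 170496 J = 170 kJ

q = 170 kJ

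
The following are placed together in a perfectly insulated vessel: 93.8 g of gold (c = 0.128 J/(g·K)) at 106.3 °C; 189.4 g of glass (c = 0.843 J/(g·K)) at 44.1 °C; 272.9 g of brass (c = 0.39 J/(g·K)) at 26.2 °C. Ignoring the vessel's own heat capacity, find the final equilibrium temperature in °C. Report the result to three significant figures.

T_f = 39.9 °C

Σ mᵢcᵢ(T − Tᵢ) = 0  ⇒  T = Σ mᵢcᵢTᵢ / Σ mᵢcᵢ
Σ mᵢcᵢ = 93.8×0.128 + 189.4×0.843 + 272.9×0.39 = 278.1016
Σ mᵢcᵢTᵢ = 12.0064×106.3 + 159.6642×44.1 + 106.431×26.2 = 11106
T = 11106 / 278.1016 = 39.94 °C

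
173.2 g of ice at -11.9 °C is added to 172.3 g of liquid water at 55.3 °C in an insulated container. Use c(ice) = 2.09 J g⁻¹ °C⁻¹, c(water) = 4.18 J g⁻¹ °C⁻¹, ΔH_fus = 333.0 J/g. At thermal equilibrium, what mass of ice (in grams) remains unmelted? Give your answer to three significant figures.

Heat to warm all ice to 0 °C: 173.2×2.09×11.9 = 4307.7 J
Heat released by water cooling to 0 °C: 172.3×4.18×55.3 = 39828 J
39828 J < 4307.7 + 173.2×333.0 = 61983.3 J, so not all ice melts; final T = 0 °C.
Heat left for melting: 39828 − 4307.7 = 35520.3 J
Mass melted = 35520.3 / 333.0 = 106.7 g
Ice remaining = 173.2 − 106.7 = 66.5 g

m_ice remaining = 66.5 g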